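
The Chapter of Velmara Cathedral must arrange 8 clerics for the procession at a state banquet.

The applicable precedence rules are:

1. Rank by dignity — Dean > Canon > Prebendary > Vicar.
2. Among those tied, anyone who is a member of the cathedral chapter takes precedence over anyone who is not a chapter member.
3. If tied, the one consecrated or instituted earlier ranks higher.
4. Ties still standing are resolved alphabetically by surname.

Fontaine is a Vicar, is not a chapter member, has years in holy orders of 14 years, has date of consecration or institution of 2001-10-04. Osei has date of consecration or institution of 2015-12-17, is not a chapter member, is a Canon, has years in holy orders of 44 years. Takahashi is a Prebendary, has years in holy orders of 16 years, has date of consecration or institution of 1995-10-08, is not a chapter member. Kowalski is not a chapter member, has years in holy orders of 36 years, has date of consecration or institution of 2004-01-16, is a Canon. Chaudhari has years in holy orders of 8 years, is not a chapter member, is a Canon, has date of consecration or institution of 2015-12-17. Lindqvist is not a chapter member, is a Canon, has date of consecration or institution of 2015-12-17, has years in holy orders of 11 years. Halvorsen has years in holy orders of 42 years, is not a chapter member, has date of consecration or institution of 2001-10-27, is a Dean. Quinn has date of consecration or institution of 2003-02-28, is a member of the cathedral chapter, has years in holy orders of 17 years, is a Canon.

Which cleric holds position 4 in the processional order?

By dignity: Halvorsen (Dean); then Quinn, Kowalski, Chaudhari, Lindqvist and Osei (Canon); then Takahashi (Prebendary); then Fontaine (Vicar).
Among Quinn, Kowalski, Chaudhari, Lindqvist and Osei, a member of the cathedral chapter before not a chapter member: Quinn (a member of the cathedral chapter) before Kowalski, Chaudhari, Lindqvist and Osei (not a chapter member).
Among Kowalski, Chaudhari, Lindqvist and Osei, by date of consecration or institution (earlier first): Kowalski (2004-01-16) before Chaudhari, Lindqvist and Osei (2015-12-17).
Among Chaudhari, Lindqvist and Osei, alphabetically by surname: Chaudhari before Lindqvist before Osei.
Order: Halvorsen, Quinn, Kowalski, Chaudhari, Lindqvist, Osei, Takahashi, Fontaine.

Chaudhari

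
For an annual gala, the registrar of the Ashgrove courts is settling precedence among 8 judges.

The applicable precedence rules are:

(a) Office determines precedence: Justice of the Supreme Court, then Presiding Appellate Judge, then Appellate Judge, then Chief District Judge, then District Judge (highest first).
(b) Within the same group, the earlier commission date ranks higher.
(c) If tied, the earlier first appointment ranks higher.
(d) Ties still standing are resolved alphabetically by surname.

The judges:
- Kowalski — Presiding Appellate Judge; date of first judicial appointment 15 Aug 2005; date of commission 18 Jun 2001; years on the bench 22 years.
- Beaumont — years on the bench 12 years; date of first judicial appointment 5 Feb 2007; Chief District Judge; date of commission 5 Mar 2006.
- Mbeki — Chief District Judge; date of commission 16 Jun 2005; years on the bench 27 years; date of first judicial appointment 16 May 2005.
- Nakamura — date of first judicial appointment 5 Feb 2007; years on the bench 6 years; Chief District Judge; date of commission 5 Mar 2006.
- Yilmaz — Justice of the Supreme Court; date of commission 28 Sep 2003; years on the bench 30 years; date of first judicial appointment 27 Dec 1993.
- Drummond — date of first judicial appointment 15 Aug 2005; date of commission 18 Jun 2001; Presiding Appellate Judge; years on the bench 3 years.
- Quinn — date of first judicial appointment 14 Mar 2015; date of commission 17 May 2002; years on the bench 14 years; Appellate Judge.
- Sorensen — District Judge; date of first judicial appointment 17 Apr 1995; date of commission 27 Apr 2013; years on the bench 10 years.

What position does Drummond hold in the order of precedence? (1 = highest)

By office: Yilmaz (Justice of the Supreme Court); then Drummond and Kowalski (Presiding Appellate Judge); then Quinn (Appellate Judge); then Mbeki, Beaumont and Nakamura (Chief District Judge); then Sorensen (District Judge).
Drummond and Kowalski both have date of commission 18 Jun 2001, so the next rule applies.
Drummond and Kowalski both have date of first judicial appointment 15 Aug 2005, so the next rule applies.
Among Drummond and Kowalski, alphabetically by surname: Drummond before Kowalski.
Among Mbeki, Beaumont and Nakamura, by date of commission (earlier first): Mbeki (16 Jun 2005) before Beaumont and Nakamura (5 Mar 2006).
Beaumont and Nakamura both have date of first judicial appointment 5 Feb 2007, so the next rule applies.
Among Beaumont and Nakamura, alphabetically by surname: Beaumont before Nakamura.
Order: Yilmaz, Drummond, Kowalski, Quinn, Mbeki, Beaumont, Nakamura, Sorensen. So position 2.

2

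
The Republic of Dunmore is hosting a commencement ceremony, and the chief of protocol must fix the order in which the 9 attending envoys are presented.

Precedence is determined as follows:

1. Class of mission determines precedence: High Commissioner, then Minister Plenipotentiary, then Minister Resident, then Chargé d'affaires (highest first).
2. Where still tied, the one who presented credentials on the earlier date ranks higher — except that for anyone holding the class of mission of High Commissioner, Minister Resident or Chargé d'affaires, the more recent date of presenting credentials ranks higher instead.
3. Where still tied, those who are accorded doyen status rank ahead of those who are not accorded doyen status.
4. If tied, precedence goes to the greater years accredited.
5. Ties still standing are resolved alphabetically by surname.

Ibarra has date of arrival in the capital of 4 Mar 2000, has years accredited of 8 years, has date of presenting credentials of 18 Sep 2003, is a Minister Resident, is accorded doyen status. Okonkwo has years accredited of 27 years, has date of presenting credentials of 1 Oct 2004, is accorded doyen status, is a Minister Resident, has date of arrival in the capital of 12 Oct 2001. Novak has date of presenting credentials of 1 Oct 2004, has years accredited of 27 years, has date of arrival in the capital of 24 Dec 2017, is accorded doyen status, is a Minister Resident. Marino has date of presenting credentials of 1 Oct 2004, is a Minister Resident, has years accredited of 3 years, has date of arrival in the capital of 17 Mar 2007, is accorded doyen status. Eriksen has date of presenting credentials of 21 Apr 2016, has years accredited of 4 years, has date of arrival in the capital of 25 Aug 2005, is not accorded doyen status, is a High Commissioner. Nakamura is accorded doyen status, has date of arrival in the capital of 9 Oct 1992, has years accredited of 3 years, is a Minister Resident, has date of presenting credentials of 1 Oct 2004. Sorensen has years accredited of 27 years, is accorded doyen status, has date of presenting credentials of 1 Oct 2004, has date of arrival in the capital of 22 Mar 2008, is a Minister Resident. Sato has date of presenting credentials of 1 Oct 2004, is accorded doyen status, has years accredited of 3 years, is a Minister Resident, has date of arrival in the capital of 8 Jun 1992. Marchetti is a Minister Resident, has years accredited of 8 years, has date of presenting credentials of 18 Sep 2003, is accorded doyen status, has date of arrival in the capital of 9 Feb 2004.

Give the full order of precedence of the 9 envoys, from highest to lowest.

By class of mission: Eriksen (High Commissioner); then Novak, Okonkwo, Sorensen, Marino, Nakamura, Sato, Ibarra and Marchetti (Minister Resident).
Among Novak, Okonkwo, Sorensen, Marino, Nakamura, Sato, Ibarra and Marchetti, by date of presenting credentials (later first) (reversed rule for this group): Novak, Okonkwo, Sorensen, Marino, Nakamura and Sato (1 Oct 2004) before Ibarra and Marchetti (18 Sep 2003).
Novak, Okonkwo, Sorensen, Marino, Nakamura and Sato are each accorded doyen status, so the next rule applies.
Among Novak, Okonkwo, Sorensen, Marino, Nakamura and Sato, by years accredited (higher first): Novak, Okonkwo and Sorensen (27 years) before Marino, Nakamura and Sato (3 years).
Among Novak, Okonkwo and Sorensen, alphabetically by surname: Novak before Okonkwo before Sorensen.
Among Marino, Nakamura and Sato, alphabetically by surname: Marino before Nakamura before Sato.
Ibarra and Marchetti are each accorded doyen status, so the next rule applies.
Ibarra and Marchetti both have years accredited 8 years, so the next rule applies.
Among Ibarra and Marchetti, alphabetically by surname: Ibarra before Marchetti.
Full order: Eriksen, Novak, Okonkwo, Sorensen, Marino, Nakamura, Sato, Ibarra, Marchetti.

Eriksen, Novak, Okonkwo, Sorensen, Marino, Nakamura, Sato, Ibarra, Marchetti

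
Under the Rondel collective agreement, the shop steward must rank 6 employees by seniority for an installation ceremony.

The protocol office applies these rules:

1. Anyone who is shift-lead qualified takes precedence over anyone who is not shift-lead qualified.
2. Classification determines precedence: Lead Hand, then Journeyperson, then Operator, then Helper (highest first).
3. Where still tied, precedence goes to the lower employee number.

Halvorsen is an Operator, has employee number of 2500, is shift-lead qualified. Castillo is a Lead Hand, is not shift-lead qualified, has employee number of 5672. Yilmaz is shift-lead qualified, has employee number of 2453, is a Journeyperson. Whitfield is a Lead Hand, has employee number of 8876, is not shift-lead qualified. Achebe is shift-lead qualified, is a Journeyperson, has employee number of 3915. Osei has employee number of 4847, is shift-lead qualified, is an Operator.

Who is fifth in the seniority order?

By the first rule: Yilmaz, Achebe, Halvorsen and Osei (each shift-lead qualified); then Castillo and Whitfield (both not shift-lead qualified).
Among Yilmaz, Achebe, Halvorsen and Osei, by classification: Yilmaz and Achebe (Journeyperson) before Halvorsen and Osei (Operator).
Among Yilmaz and Achebe, by employee number (lower first): Yilmaz (2453) before Achebe (3915).
Among Halvorsen and Osei, by employee number (lower first): Halvorsen (2500) before Osei (4847).
Castillo and Whitfield are each Lead Hand, so the next rule applies.
Among Castillo and Whitfield, by employee number (lower first): Castillo (5672) before Whitfield (8876).
Order: Yilmaz, Achebe, Halvorsen, Osei, Castillo, Whitfield.

Castillo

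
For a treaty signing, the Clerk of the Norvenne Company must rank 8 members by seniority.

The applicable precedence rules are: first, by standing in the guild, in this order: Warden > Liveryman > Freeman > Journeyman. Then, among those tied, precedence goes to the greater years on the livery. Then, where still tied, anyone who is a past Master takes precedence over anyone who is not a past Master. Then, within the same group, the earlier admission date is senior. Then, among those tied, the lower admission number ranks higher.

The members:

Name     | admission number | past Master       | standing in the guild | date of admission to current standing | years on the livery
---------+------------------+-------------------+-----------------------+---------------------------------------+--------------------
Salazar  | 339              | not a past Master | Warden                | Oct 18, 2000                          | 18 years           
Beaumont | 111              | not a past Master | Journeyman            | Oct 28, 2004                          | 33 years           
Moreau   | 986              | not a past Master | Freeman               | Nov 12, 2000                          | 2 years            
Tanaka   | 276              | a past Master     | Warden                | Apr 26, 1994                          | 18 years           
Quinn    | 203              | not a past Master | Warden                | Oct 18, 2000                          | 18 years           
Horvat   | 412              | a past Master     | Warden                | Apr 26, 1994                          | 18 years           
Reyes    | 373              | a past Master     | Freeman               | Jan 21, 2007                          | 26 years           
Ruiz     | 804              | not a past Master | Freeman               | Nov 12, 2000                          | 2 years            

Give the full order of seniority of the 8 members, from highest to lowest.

Tanaka, Horvat, Quinn, Salazar, Reyes, Ruiz, Moreau, Beaumont

By standing in the guild: Tanaka, Horvat, Quinn and Salazar (Warden); then Reyes, Ruiz and Moreau (Freeman); then Beaumont (Journeyman).
Tanaka, Horvat, Quinn and Salazar all have years on the livery 18 years, so the next rule applies.
Among Tanaka, Horvat, Quinn and Salazar, a past Master before not a past Master: Tanaka and Horvat (a past Master) before Quinn and Salazar (not a past Master).
Tanaka and Horvat both have date of admission to current standing Apr 26, 1994, so the next rule applies.
Among Tanaka and Horvat, by admission number (lower first): Tanaka (276) before Horvat (412).
Quinn and Salazar both have date of admission to current standing Oct 18, 2000, so the next rule applies.
Among Quinn and Salazar, by admission number (lower first): Quinn (203) before Salazar (339).
Among Reyes, Ruiz and Moreau, by years on the livery (higher first): Reyes (26 years) before Ruiz and Moreau (2 years).
Ruiz and Moreau are each not a past Master, so the next rule applies.
Ruiz and Moreau both have date of admission to current standing Nov 12, 2000, so the next rule applies.
Among Ruiz and Moreau, by admission number (lower first): Ruiz (804) before Moreau (986).
Full order: Tanaka, Horvat, Quinn, Salazar, Reyes, Ruiz, Moreau, Beaumont.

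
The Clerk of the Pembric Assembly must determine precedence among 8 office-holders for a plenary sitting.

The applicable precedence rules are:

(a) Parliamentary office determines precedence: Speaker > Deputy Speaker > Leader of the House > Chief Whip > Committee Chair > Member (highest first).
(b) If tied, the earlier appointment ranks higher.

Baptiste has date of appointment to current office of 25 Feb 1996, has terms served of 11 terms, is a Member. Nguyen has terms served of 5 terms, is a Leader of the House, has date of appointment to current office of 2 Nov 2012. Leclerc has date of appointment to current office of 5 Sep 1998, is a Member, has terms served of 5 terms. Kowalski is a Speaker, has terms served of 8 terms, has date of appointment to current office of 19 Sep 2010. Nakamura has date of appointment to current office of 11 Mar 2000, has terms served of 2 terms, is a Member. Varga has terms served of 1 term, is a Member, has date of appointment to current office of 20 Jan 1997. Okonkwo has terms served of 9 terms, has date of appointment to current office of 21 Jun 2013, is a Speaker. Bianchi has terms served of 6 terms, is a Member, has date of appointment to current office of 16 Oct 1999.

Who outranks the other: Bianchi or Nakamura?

By parliamentary office: Kowalski and Okonkwo (Speaker); then Nguyen (Leader of the House); then Baptiste, Varga, Leclerc, Bianchi and Nakamura (Member).
Among Kowalski and Okonkwo, by date of appointment to current office (earlier first): Kowalski (19 Sep 2010) before Okonkwo (21 Jun 2013).
Among Baptiste, Varga, Leclerc, Bianchi and Nakamura, by date of appointment to current office (earlier first): Baptiste (25 Feb 1996) before Varga (20 Jan 1997) before Leclerc (5 Sep 1998) before Bianchi (16 Oct 1999) before Nakamura (11 Mar 2000).
So Bianchi takes precedence.

Bianchi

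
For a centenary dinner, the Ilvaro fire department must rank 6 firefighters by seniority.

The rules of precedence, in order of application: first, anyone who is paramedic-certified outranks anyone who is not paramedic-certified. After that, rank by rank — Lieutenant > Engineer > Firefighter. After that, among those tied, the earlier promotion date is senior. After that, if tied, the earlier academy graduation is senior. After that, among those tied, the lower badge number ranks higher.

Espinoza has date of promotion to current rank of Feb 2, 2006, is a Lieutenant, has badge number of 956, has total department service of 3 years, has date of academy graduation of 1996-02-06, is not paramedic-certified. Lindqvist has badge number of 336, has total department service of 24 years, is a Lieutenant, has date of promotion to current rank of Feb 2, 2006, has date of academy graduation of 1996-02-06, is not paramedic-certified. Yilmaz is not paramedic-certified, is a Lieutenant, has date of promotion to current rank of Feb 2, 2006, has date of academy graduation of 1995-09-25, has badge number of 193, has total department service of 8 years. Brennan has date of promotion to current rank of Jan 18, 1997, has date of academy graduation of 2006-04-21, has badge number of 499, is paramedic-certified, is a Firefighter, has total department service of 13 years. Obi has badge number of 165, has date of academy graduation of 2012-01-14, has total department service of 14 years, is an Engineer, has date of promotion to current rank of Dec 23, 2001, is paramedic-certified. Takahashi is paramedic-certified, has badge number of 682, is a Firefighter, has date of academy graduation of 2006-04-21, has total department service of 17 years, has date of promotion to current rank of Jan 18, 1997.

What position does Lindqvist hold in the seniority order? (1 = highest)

By the first rule: Obi, Brennan and Takahashi (each paramedic-certified); then Yilmaz, Lindqvist and Espinoza (each not paramedic-certified).
Among Obi, Brennan and Takahashi, by rank: Obi (Engineer) before Brennan and Takahashi (Firefighter).
Brennan and Takahashi both have date of promotion to current rank Jan 18, 1997, so the next rule applies.
Brennan and Takahashi both have date of academy graduation 2006-04-21, so the next rule applies.
Among Brennan and Takahashi, by badge number (lower first): Brennan (499) before Takahashi (682).
Yilmaz, Lindqvist and Espinoza are each Lieutenant, so the next rule applies.
Yilmaz, Lindqvist and Espinoza all have date of promotion to current rank Feb 2, 2006, so the next rule applies.
Among Yilmaz, Lindqvist and Espinoza, by date of academy graduation (earlier first): Yilmaz (1995-09-25) before Lindqvist and Espinoza (1996-02-06).
Among Lindqvist and Espinoza, by badge number (lower first): Lindqvist (336) before Espinoza (956).
Order: Obi, Brennan, Takahashi, Yilmaz, Lindqvist, Espinoza. So position 5.

5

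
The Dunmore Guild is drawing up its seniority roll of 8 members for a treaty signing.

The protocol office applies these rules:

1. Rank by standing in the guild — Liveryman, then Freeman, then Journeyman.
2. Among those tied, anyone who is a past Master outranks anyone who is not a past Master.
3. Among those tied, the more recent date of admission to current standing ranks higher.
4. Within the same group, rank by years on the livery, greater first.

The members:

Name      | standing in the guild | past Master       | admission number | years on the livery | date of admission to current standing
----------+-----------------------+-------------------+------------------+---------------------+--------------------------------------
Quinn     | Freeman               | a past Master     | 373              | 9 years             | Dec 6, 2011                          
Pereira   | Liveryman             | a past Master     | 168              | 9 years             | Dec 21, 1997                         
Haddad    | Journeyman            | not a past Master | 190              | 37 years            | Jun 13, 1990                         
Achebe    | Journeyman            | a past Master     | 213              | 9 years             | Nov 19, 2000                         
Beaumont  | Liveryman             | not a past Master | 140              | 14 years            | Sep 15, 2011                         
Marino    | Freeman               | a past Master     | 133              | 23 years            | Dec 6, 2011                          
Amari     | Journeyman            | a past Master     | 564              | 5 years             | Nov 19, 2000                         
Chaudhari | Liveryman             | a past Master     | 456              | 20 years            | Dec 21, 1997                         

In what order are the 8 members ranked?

By standing in the guild: Chaudhari, Pereira and Beaumont (Liveryman); then Marino and Quinn (Freeman); then Achebe, Amari and Haddad (Journeyman).
Among Chaudhari, Pereira and Beaumont, a past Master before not a past Master: Chaudhari and Pereira (a past Master) before Beaumont (not a past Master).
Chaudhari and Pereira both have date of admission to current standing Dec 21, 1997, so the next rule applies.
Among Chaudhari and Pereira, by years on the livery (higher first): Chaudhari (20 years) before Pereira (9 years).
Marino and Quinn are each a past Master, so the next rule applies.
Marino and Quinn both have date of admission to current standing Dec 6, 2011, so the next rule applies.
Among Marino and Quinn, by years on the livery (higher first): Marino (23 years) before Quinn (9 years).
Among Achebe, Amari and Haddad, a past Master before not a past Master: Achebe and Amari (a past Master) before Haddad (not a past Master).
Achebe and Amari both have date of admission to current standing Nov 19, 2000, so the next rule applies.
Among Achebe and Amari, by years on the livery (higher first): Achebe (9 years) before Amari (5 years).
Full order: Chaudhari, Pereira, Beaumont, Marino, Quinn, Achebe, Amari, Haddad.

Chaudhari, Pereira, Beaumont, Marino, Quinn, Achebe, Amari, Haddad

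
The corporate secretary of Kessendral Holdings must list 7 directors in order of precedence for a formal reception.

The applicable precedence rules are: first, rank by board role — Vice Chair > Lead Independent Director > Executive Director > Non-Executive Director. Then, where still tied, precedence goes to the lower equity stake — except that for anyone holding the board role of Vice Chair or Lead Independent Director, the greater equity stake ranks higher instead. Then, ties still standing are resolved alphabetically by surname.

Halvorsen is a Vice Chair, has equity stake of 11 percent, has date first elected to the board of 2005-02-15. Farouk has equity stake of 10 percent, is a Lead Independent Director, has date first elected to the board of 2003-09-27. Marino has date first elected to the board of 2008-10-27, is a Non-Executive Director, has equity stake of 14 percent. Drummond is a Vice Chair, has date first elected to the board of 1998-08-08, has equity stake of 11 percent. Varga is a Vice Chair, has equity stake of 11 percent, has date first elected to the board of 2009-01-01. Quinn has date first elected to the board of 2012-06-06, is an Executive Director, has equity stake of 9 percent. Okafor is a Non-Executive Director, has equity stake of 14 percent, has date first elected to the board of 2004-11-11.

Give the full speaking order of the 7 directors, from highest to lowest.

Drummond, Halvorsen, Varga, Farouk, Quinn, Marino, Okafor

By board role: Drummond, Halvorsen and Varga (Vice Chair); then Farouk (Lead Independent Director); then Quinn (Executive Director); then Marino and Okafor (Non-Executive Director).
Drummond, Halvorsen and Varga all have equity stake 11 percent, so the next rule applies.
Among Drummond, Halvorsen and Varga, alphabetically by surname: Drummond before Halvorsen before Varga.
Marino and Okafor both have equity stake 14 percent, so the next rule applies.
Among Marino and Okafor, alphabetically by surname: Marino before Okafor.
Full order: Drummond, Halvorsen, Varga, Farouk, Quinn, Marino, Okafor.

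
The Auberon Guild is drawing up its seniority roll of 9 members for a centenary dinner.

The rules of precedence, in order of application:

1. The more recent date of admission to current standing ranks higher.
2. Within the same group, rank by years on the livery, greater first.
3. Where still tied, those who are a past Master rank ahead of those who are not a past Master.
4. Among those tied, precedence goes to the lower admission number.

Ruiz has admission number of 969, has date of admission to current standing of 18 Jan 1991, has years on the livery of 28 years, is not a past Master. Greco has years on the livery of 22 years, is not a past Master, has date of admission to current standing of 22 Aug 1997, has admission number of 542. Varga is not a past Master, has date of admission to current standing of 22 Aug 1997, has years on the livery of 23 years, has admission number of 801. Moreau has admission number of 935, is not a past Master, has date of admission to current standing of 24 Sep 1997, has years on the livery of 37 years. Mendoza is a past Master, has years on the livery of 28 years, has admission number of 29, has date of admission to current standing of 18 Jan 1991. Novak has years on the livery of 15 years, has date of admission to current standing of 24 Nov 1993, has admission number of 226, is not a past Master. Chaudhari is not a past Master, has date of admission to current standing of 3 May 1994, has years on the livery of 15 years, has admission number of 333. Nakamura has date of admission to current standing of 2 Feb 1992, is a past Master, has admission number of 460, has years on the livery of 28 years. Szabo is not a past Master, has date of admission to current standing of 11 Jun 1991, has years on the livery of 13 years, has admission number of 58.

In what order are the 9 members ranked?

By date of admission to current standing (later first): Moreau (24 Sep 1997); then Varga and Greco (both 22 Aug 1997); then Chaudhari (3 May 1994); then Novak (24 Nov 1993); then Nakamura (2 Feb 1992); then Szabo (11 Jun 1991); then Mendoza and Ruiz (both 18 Jan 1991).
Among Varga and Greco, by years on the livery (higher first): Varga (23 years) before Greco (22 years).
Mendoza and Ruiz both have years on the livery 28 years, so the next rule applies.
Among Mendoza and Ruiz, a past Master before not a past Master: Mendoza (a past Master) before Ruiz (not a past Master).
Full order: Moreau, Varga, Greco, Chaudhari, Novak, Nakamura, Szabo, Mendoza, Ruiz.

Moreau, Varga, Greco, Chaudhari, Novak, Nakamura, Szabo, Mendoza, Ruiz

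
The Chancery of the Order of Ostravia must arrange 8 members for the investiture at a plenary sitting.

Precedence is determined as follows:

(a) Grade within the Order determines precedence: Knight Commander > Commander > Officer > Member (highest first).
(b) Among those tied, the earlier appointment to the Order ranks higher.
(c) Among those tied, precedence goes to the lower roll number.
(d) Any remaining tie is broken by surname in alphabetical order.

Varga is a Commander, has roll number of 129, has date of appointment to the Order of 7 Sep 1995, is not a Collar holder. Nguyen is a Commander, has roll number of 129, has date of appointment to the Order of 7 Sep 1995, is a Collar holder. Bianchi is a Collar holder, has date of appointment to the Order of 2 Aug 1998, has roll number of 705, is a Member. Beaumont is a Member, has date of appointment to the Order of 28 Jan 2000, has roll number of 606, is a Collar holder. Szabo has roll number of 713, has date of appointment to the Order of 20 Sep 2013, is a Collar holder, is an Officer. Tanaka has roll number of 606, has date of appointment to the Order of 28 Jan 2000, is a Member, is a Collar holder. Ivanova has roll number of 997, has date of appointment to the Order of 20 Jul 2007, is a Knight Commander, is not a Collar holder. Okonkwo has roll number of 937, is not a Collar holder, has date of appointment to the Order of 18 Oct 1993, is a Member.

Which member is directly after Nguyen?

Varga

By grade within the Order: Ivanova (Knight Commander); then Nguyen and Varga (Commander); then Szabo (Officer); then Okonkwo, Bianchi, Beaumont and Tanaka (Member).
Nguyen and Varga both have date of appointment to the Order 7 Sep 1995, so the next rule applies.
Nguyen and Varga both have roll number 129, so the next rule applies.
Among Nguyen and Varga, alphabetically by surname: Nguyen before Varga.
Among Okonkwo, Bianchi, Beaumont and Tanaka, by date of appointment to the Order (earlier first): Okonkwo (18 Oct 1993) before Bianchi (2 Aug 1998) before Beaumont and Tanaka (28 Jan 2000).
Beaumont and Tanaka both have roll number 606, so the next rule applies.
Among Beaumont and Tanaka, alphabetically by surname: Beaumont before Tanaka.
Order: Ivanova, Nguyen, Varga, Szabo, Okonkwo, Bianchi, Beaumont, Tanaka.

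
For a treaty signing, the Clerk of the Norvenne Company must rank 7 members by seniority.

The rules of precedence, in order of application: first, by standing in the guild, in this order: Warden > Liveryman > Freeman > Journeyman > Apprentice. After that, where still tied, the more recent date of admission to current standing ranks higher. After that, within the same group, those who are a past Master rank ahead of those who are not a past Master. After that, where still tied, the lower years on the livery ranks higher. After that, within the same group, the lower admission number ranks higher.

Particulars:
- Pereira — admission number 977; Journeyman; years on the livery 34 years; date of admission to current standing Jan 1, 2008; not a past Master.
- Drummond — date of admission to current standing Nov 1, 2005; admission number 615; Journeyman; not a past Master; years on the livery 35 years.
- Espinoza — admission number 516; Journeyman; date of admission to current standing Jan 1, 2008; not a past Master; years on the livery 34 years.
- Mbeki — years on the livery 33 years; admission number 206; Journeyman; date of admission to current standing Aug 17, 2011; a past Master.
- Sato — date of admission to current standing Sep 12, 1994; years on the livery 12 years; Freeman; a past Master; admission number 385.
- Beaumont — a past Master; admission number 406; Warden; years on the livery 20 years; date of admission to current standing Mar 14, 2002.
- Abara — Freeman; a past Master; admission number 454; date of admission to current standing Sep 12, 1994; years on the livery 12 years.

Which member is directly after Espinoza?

Pereira

By standing in the guild: Beaumont (Warden); then Sato and Abara (Freeman); then Mbeki, Espinoza, Pereira and Drummond (Journeyman).
Sato and Abara both have date of admission to current standing Sep 12, 1994, so the next rule applies.
Sato and Abara are each a past Master, so the next rule applies.
Sato and Abara both have years on the livery 12 years, so the next rule applies.
Among Sato and Abara, by admission number (lower first): Sato (385) before Abara (454).
Among Mbeki, Espinoza, Pereira and Drummond, by date of admission to current standing (later first): Mbeki (Aug 17, 2011) before Espinoza and Pereira (Jan 1, 2008) before Drummond (Nov 1, 2005).
Espinoza and Pereira are each not a past Master, so the next rule applies.
Espinoza and Pereira both have years on the livery 34 years, so the next rule applies.
Among Espinoza and Pereira, by admission number (lower first): Espinoza (516) before Pereira (977).
Order: Beaumont, Sato, Abara, Mbeki, Espinoza, Pereira, Drummond.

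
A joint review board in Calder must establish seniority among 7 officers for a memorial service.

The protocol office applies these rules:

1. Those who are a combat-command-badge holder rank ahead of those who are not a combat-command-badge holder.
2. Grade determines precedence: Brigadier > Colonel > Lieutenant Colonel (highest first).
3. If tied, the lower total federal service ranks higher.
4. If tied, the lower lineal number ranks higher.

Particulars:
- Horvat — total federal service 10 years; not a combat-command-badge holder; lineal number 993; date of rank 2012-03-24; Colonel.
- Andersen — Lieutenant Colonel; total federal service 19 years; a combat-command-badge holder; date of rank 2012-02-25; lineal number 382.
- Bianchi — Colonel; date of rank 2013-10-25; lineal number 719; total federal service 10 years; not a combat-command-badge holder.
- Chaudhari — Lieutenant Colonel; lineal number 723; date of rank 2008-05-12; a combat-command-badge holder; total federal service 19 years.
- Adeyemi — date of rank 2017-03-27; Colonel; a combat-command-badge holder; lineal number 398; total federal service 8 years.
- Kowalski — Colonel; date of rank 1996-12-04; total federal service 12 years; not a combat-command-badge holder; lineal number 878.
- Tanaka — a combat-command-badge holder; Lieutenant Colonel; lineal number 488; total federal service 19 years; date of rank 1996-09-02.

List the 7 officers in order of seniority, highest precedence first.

Adeyemi, Andersen, Tanaka, Chaudhari, Bianchi, Horvat, Kowalski

By the first rule: Adeyemi, Andersen, Tanaka and Chaudhari (each a combat-command-badge holder); then Bianchi, Horvat and Kowalski (each not a combat-command-badge holder).
Among Adeyemi, Andersen, Tanaka and Chaudhari, by grade: Adeyemi (Colonel) before Andersen, Tanaka and Chaudhari (Lieutenant Colonel).
Andersen, Tanaka and Chaudhari all have total federal service 19 years, so the next rule applies.
Among Andersen, Tanaka and Chaudhari, by lineal number (lower first): Andersen (382) before Tanaka (488) before Chaudhari (723).
Bianchi, Horvat and Kowalski are each Colonel, so the next rule applies.
Among Bianchi, Horvat and Kowalski, by total federal service (lower first): Bianchi and Horvat (10 years) before Kowalski (12 years).
Among Bianchi and Horvat, by lineal number (lower first): Bianchi (719) before Horvat (993).
Full order: Adeyemi, Andersen, Tanaka, Chaudhari, Bianchi, Horvat, Kowalski.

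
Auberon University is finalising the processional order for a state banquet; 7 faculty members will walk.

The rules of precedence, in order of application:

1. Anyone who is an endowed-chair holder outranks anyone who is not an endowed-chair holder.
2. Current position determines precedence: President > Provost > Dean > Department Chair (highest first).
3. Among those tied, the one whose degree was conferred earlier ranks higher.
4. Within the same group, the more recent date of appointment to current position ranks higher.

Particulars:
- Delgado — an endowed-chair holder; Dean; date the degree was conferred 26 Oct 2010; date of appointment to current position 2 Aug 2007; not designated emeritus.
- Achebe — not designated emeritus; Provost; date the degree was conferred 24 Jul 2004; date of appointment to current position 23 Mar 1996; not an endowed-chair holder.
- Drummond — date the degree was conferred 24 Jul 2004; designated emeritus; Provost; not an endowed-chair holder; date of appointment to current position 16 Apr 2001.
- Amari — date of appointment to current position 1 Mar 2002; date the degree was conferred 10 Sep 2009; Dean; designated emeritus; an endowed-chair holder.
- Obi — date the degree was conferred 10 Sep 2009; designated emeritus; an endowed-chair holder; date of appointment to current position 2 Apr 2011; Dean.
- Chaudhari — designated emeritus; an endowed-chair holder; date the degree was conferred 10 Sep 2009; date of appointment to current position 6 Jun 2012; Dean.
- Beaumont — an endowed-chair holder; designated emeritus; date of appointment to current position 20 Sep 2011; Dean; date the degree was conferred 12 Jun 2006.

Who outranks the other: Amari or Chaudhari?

Chaudhari

By the first rule: Beaumont, Chaudhari, Obi, Amari and Delgado (each an endowed-chair holder); then Drummond and Achebe (both not an endowed-chair holder).
Beaumont, Chaudhari, Obi, Amari and Delgado are each Dean, so the next rule applies.
Among Beaumont, Chaudhari, Obi, Amari and Delgado, by date the degree was conferred (earlier first): Beaumont (12 Jun 2006) before Chaudhari, Obi and Amari (10 Sep 2009) before Delgado (26 Oct 2010).
Among Chaudhari, Obi and Amari, by date of appointment to current position (later first): Chaudhari (6 Jun 2012) before Obi (2 Apr 2011) before Amari (1 Mar 2002).
Drummond and Achebe are each Provost, so the next rule applies.
Drummond and Achebe both have date the degree was conferred 24 Jul 2004, so the next rule applies.
Among Drummond and Achebe, by date of appointment to current position (later first): Drummond (16 Apr 2001) before Achebe (23 Mar 1996).
So Chaudhari takes precedence.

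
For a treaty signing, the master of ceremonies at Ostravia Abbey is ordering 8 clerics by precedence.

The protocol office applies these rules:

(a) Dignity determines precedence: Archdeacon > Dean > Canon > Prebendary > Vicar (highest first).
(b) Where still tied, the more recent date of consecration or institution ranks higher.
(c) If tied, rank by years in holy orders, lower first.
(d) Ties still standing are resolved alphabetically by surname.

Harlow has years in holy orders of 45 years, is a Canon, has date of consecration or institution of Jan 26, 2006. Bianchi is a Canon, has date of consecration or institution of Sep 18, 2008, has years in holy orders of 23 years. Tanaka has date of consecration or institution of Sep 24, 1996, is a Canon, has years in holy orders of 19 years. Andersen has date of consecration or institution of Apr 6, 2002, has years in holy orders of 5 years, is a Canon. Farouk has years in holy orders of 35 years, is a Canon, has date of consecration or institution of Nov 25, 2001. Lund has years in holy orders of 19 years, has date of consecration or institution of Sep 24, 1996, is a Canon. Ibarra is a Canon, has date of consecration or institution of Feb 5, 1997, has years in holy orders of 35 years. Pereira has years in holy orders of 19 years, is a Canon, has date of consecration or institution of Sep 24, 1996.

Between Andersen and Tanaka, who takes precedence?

Andersen

By dignity: Bianchi, Harlow, Andersen, Farouk, Ibarra, Lund, Pereira and Tanaka (Canon).
Among Bianchi, Harlow, Andersen, Farouk, Ibarra, Lund, Pereira and Tanaka, by date of consecration or institution (later first): Bianchi (Sep 18, 2008) before Harlow (Jan 26, 2006) before Andersen (Apr 6, 2002) before Farouk (Nov 25, 2001) before Ibarra (Feb 5, 1997) before Lund, Pereira and Tanaka (Sep 24, 1996).
Lund, Pereira and Tanaka all have years in holy orders 19 years, so the next rule applies.
Among Lund, Pereira and Tanaka, alphabetically by surname: Lund before Pereira before Tanaka.
So Andersen takes precedence.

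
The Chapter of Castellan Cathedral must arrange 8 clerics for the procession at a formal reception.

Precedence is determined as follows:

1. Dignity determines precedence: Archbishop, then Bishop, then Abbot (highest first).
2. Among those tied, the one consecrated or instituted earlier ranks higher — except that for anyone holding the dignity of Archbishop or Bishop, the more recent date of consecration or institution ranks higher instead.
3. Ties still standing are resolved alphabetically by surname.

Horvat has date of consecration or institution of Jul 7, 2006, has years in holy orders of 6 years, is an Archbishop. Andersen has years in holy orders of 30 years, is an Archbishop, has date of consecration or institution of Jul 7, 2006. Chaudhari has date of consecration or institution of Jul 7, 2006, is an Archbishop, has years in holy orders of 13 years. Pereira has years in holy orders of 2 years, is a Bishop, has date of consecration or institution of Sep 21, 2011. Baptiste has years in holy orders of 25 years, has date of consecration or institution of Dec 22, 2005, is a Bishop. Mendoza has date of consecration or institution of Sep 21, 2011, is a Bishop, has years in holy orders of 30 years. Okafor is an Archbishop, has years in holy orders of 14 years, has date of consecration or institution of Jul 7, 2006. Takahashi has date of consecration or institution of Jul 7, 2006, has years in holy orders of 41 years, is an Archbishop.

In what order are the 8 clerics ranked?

By dignity: Andersen, Chaudhari, Horvat, Okafor and Takahashi (Archbishop); then Mendoza, Pereira and Baptiste (Bishop).
Andersen, Chaudhari, Horvat, Okafor and Takahashi all have date of consecration or institution Jul 7, 2006, so the next rule applies.
Among Andersen, Chaudhari, Horvat, Okafor and Takahashi, alphabetically by surname: Andersen before Chaudhari before Horvat before Okafor before Takahashi.
Among Mendoza, Pereira and Baptiste, by date of consecration or institution (later first) (reversed rule for this group): Mendoza and Pereira (Sep 21, 2011) before Baptiste (Dec 22, 2005).
Among Mendoza and Pereira, alphabetically by surname: Mendoza before Pereira.
Full order: Andersen, Chaudhari, Horvat, Okafor, Takahashi, Mendoza, Pereira, Baptiste.

Andersen, Chaudhari, Horvat, Okafor, Takahashi, Mendoza, Pereira, Baptiste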